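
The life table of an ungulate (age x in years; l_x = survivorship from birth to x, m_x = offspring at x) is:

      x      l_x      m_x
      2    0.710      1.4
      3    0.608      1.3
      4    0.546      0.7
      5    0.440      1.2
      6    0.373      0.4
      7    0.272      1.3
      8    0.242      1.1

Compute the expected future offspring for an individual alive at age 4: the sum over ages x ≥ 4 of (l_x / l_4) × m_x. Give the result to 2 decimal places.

l_4 = 0.546. Conditional survival from age 4 to x is l_x / l_4.
  x=4: (0.546/0.546) × 0.7 = 0.7000
  x=5: (0.440/0.546) × 1.2 = 0.9670
  x=6: (0.373/0.546) × 0.4 = 0.2733
  x=7: (0.272/0.546) × 1.3 = 0.6476
  x=8: (0.242/0.546) × 1.1 = 0.4875
Sum = 0.7000 + 0.9670 + 0.2733 + 0.6476 + 0.4875 = 3.0755

3.08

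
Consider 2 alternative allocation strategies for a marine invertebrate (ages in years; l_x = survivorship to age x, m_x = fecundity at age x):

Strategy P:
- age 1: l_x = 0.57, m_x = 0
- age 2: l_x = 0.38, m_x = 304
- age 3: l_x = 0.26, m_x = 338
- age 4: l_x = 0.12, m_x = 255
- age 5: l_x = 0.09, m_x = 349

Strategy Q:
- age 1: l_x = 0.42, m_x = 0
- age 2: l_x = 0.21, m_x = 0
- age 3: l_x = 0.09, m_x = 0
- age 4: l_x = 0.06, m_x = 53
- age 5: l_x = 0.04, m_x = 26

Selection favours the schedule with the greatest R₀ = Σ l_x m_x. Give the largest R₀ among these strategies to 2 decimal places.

Strategy P: R₀ = 0.57×0 + 0.38×304 + 0.26×338 + 0.12×255 + 0.09×349 = 265.4100
Strategy Q: R₀ = 0.42×0 + 0.21×0 + 0.09×0 + 0.06×53 + 0.04×26 = 4.2200
Highest R₀: strategy P with 265.4100.

265.41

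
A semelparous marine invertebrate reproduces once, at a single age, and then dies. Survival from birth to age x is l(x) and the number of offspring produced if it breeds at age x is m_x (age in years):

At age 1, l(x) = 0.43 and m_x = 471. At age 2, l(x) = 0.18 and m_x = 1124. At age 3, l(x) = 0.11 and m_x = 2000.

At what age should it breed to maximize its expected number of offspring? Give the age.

Expected offspring if breeding at age x = l(x) × m_x:
  age 1: 0.43 × 471 = 202.530
  age 2: 0.18 × 1124 = 202.320
  age 3: 0.11 × 2000 = 220.000
Maximum at age 3 (220.000).

3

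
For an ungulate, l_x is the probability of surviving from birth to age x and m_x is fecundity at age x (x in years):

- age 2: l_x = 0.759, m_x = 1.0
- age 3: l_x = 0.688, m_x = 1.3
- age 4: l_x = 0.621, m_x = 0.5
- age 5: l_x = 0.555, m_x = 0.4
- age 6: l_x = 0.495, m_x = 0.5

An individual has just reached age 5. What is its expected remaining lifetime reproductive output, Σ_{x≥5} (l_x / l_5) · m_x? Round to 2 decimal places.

l_5 = 0.555. Conditional survival from age 5 to x is l_x / l_5.
  x=5: (0.555/0.555) × 0.4 = 0.4000
  x=6: (0.495/0.555) × 0.5 = 0.4459
Sum = 0.4000 + 0.4459 = 0.8459

0.85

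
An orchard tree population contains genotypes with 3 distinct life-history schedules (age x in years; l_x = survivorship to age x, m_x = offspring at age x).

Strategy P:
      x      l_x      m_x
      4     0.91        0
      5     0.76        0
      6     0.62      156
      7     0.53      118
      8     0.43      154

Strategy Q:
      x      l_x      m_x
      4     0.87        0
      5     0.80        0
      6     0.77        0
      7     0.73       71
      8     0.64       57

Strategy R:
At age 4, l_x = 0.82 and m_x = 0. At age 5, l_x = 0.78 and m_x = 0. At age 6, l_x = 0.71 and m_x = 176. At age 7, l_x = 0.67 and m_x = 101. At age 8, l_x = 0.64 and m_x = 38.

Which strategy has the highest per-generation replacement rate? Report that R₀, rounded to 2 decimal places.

Strategy P: R₀ = 0.91×0 + 0.76×0 + 0.62×156 + 0.53×118 + 0.43×154 = 225.4800
Strategy Q: R₀ = 0.87×0 + 0.80×0 + 0.77×0 + 0.73×71 + 0.64×57 = 88.3100
Strategy R: R₀ = 0.82×0 + 0.78×0 + 0.71×176 + 0.67×101 + 0.64×38 = 216.9500
Highest R₀: strategy P with 225.4800.

225.48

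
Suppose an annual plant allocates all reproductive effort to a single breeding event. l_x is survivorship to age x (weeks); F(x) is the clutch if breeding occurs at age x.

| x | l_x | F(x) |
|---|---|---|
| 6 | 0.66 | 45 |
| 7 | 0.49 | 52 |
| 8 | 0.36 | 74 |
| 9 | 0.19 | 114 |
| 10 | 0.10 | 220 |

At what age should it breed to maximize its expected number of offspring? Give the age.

Expected offspring if breeding at age x = l_x × F(x):
  age 6: 0.66 × 45 = 29.700
  age 7: 0.49 × 52 = 25.480
  age 8: 0.36 × 74 = 26.640
  age 9: 0.19 × 114 = 21.660
  age 10: 0.10 × 220 = 22.000
Maximum at age 6 (29.700).

6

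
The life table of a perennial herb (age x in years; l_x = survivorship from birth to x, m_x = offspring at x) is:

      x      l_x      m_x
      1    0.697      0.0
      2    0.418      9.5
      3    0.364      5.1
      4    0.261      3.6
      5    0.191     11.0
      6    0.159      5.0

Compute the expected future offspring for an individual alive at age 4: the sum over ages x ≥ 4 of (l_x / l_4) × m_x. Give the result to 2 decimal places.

14.70

l_4 = 0.261. Conditional survival from age 4 to x is l_x / l_4.
  x=4: (0.261/0.261) × 3.6 = 3.6000
  x=5: (0.191/0.261) × 11.0 = 8.0498
  x=6: (0.159/0.261) × 5.0 = 3.0460
Sum = 3.6000 + 8.0498 + 3.0460 = 14.6958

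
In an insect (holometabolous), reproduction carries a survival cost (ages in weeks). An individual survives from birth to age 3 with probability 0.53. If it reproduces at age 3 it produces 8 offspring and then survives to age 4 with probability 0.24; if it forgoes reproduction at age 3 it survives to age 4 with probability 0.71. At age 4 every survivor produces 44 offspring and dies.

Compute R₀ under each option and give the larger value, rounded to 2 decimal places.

breed at age 3: R₀ = 0.53 × (8 + 0.24 × 44) = 0.53 × 18.5600 = 9.8368
delay to age 4: R₀ = 0.53 × (0.71 × 44) = 0.53 × 31.2400 = 16.5572
Higher: delay to age 4 (16.5572).

16.56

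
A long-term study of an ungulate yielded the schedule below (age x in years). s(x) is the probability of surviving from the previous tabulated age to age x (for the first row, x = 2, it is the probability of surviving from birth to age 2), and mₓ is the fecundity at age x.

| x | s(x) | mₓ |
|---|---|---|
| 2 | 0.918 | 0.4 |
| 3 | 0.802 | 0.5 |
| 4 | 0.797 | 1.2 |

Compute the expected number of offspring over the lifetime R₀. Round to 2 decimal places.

1.44

Survivorship from birth: l_x = s_2·s_3·…·s_x.
  l_2 = 0.91800
  l_3 = 0.73624
  l_4 = 0.58678
R₀ = Σ l_x mₓ:
  age 2: 0.91800 × 0.4 = 0.3672
  age 3: 0.73624 × 0.5 = 0.3681
  age 4: 0.58678 × 1.2 = 0.7041
R₀ = 0.3672 + 0.3681 + 0.7041 = 1.4395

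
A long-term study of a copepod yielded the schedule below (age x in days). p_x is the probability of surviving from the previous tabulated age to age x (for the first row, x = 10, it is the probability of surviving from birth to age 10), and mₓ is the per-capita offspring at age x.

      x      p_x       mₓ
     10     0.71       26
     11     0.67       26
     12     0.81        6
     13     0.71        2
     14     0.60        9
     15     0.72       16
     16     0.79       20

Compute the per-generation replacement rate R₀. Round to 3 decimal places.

Survivorship from birth: l_x = p_10·p_11·…·p_x.
  l_10 = 0.71000
  l_11 = 0.47570
  l_12 = 0.38532
  l_13 = 0.27358
  l_14 = 0.16415
  l_15 = 0.11818
  l_16 = 0.09337
R₀ = Σ l_x mₓ:
  age 10: 0.71000 × 26 = 18.4600
  age 11: 0.47570 × 26 = 12.3682
  age 12: 0.38532 × 6 = 2.3119
  age 13: 0.27358 × 2 = 0.5472
  age 14: 0.16415 × 9 = 1.4773
  age 15: 0.11818 × 16 = 1.8909
  age 16: 0.09337 × 20 = 1.8674
R₀ = 18.4600 + 12.3682 + 2.3119 + 0.5472 + 1.4773 + 1.8909 + 1.8674 = 38.9229

38.923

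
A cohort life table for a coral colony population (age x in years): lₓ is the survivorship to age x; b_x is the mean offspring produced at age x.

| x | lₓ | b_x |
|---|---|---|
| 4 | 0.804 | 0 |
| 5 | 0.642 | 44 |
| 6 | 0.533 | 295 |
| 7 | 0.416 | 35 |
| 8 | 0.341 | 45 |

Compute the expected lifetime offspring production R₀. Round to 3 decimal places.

R₀ = Σ lₓ b_x:
  age 4: 0.804 × 0 = 0.0000
  age 5: 0.642 × 44 = 28.2480
  age 6: 0.533 × 295 = 157.2350
  age 7: 0.416 × 35 = 14.5600
  age 8: 0.341 × 45 = 15.3450
R₀ = 0.0000 + 28.2480 + 157.2350 + 14.5600 + 15.3450 = 215.3880

215.388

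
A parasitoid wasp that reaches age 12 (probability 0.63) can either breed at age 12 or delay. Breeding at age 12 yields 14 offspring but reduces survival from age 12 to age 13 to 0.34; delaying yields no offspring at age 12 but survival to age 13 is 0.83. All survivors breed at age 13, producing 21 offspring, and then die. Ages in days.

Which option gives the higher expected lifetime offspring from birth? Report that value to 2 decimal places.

breed at age 12: R₀ = 0.63 × (14 + 0.34 × 21) = 0.63 × 21.1400 = 13.3182
delay to age 13: R₀ = 0.63 × (0.83 × 21) = 0.63 × 17.4300 = 10.9809
Higher: breed at age 12 (13.3182).

13.32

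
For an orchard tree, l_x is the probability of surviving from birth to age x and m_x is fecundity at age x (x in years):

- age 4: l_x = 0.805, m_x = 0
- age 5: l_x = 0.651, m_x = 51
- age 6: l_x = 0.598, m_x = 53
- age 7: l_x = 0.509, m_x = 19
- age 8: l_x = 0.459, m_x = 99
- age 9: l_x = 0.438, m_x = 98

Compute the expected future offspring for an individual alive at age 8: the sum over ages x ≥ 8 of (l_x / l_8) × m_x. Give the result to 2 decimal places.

l_8 = 0.459. Conditional survival from age 8 to x is l_x / l_8.
  x=8: (0.459/0.459) × 99 = 99.0000
  x=9: (0.438/0.459) × 98 = 93.5163
Sum = 99.0000 + 93.5163 = 192.5163

192.52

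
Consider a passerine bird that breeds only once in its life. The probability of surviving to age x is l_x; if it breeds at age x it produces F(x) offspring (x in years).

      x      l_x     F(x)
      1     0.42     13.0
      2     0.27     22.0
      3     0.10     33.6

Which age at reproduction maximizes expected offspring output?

2

Expected offspring if breeding at age x = l_x × F(x):
  age 1: 0.42 × 13.0 = 5.460
  age 2: 0.27 × 22.0 = 5.940
  age 3: 0.10 × 33.6 = 3.360
Maximum at age 2 (5.940).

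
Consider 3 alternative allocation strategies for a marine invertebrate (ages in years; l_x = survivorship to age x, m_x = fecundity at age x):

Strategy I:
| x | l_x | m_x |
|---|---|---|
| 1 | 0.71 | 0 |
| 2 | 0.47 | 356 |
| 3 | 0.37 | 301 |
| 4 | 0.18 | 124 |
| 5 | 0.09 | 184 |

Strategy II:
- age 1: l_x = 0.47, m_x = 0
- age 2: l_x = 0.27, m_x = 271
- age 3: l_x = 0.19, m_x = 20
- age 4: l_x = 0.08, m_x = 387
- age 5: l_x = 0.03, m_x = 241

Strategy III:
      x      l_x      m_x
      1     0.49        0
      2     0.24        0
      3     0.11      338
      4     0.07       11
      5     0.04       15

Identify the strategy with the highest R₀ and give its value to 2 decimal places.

Strategy I: R₀ = 0.71×0 + 0.47×356 + 0.37×301 + 0.18×124 + 0.09×184 = 317.5700
Strategy II: R₀ = 0.47×0 + 0.27×271 + 0.19×20 + 0.08×387 + 0.03×241 = 115.1600
Strategy III: R₀ = 0.49×0 + 0.24×0 + 0.11×338 + 0.07×11 + 0.04×15 = 38.5500
Highest R₀: strategy I with 317.5700.

317.57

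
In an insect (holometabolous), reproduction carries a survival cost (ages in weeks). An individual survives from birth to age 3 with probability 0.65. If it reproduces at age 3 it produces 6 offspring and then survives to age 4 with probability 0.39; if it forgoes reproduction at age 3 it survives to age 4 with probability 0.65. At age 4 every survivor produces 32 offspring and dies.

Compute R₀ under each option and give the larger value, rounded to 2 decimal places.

breed at age 3: R₀ = 0.65 × (6 + 0.39 × 32) = 0.65 × 18.4800 = 12.0120
delay to age 4: R₀ = 0.65 × (0.65 × 32) = 0.65 × 20.8000 = 13.5200
Higher: delay to age 4 (13.5200).

13.52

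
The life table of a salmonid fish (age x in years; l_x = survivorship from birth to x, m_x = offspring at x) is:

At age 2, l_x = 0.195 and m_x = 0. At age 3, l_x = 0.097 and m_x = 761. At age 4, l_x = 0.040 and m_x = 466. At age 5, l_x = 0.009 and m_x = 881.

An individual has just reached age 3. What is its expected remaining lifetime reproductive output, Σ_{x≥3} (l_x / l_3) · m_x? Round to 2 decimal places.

1034.91

l_3 = 0.097. Conditional survival from age 3 to x is l_x / l_3.
  x=3: (0.097/0.097) × 761 = 761.0000
  x=4: (0.040/0.097) × 466 = 192.1649
  x=5: (0.009/0.097) × 881 = 81.7423
Sum = 761.0000 + 192.1649 + 81.7423 = 1034.9072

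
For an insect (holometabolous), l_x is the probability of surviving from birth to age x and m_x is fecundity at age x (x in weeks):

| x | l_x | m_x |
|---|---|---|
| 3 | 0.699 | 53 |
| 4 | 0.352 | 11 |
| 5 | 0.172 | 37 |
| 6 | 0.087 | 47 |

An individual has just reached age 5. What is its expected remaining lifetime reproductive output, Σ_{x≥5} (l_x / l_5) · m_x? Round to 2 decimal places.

l_5 = 0.172. Conditional survival from age 5 to x is l_x / l_5.
  x=5: (0.172/0.172) × 37 = 37.0000
  x=6: (0.087/0.172) × 47 = 23.7733
Sum = 37.0000 + 23.7733 = 60.7733

60.77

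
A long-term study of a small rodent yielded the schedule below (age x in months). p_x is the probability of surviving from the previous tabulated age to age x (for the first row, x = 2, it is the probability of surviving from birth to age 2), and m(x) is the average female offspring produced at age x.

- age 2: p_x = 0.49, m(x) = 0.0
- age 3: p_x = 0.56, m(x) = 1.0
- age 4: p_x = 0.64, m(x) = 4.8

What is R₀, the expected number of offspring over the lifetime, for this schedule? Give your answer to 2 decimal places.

Survivorship from birth: l_x = p_2·p_3·…·p_x.
  l_2 = 0.49000
  l_3 = 0.27440
  l_4 = 0.17562
R₀ = Σ l_x m(x):
  age 2: 0.49000 × 0.0 = 0.0000
  age 3: 0.27440 × 1.0 = 0.2744
  age 4: 0.17562 × 4.8 = 0.8430
R₀ = 0.0000 + 0.2744 + 0.8430 = 1.1174

1.12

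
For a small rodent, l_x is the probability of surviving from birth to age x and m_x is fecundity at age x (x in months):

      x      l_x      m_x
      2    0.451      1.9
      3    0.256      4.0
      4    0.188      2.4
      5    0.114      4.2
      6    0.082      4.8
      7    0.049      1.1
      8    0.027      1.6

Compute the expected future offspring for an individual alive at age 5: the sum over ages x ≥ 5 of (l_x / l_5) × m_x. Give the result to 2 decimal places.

l_5 = 0.114. Conditional survival from age 5 to x is l_x / l_5.
  x=5: (0.114/0.114) × 4.2 = 4.2000
  x=6: (0.082/0.114) × 4.8 = 3.4526
  x=7: (0.049/0.114) × 1.1 = 0.4728
  x=8: (0.027/0.114) × 1.6 = 0.3789
Sum = 4.2000 + 3.4526 + 0.4728 + 0.3789 = 8.5044

8.50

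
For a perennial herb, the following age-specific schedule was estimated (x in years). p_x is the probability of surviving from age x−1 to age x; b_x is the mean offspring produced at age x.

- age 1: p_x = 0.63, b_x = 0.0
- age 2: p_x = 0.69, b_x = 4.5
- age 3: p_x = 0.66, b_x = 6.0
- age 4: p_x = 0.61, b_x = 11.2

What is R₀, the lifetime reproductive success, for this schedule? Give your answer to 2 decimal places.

5.64

Survivorship from birth: l_x = p_1·p_2·…·p_x.
  l_1 = 0.63000
  l_2 = 0.43470
  l_3 = 0.28690
  l_4 = 0.17501
R₀ = Σ l_x b_x:
  age 1: 0.63000 × 0.0 = 0.0000
  age 2: 0.43470 × 4.5 = 1.9561
  age 3: 0.28690 × 6.0 = 1.7214
  age 4: 0.17501 × 11.2 = 1.9601
R₀ = 0.0000 + 1.9561 + 1.7214 + 1.9601 = 5.6377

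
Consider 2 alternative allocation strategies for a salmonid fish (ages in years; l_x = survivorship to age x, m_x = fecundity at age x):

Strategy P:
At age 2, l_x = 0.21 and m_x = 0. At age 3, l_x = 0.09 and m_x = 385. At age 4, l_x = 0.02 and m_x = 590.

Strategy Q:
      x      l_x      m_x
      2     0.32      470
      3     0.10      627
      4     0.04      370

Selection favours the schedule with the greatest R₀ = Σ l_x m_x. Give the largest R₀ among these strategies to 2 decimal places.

227.90

Strategy P: R₀ = 0.21×0 + 0.09×385 + 0.02×590 = 46.4500
Strategy Q: R₀ = 0.32×470 + 0.10×627 + 0.04×370 = 227.9000
Highest R₀: strategy Q with 227.9000.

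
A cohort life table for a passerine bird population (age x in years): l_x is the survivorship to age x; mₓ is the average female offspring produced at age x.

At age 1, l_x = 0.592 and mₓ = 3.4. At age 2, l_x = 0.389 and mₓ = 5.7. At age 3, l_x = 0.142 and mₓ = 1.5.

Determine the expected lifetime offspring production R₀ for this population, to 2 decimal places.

4.44

R₀ = Σ l_x mₓ:
  age 1: 0.592 × 3.4 = 2.0128
  age 2: 0.389 × 5.7 = 2.2173
  age 3: 0.142 × 1.5 = 0.2130
R₀ = 2.0128 + 2.2173 + 0.2130 = 4.4431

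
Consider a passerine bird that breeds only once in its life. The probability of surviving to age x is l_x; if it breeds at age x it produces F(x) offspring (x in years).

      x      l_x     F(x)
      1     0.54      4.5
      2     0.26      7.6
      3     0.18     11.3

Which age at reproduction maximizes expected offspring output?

1

Expected offspring if breeding at age x = l_x × F(x):
  age 1: 0.54 × 4.5 = 2.430
  age 2: 0.26 × 7.6 = 1.976
  age 3: 0.18 × 11.3 = 2.034
Maximum at age 1 (2.430).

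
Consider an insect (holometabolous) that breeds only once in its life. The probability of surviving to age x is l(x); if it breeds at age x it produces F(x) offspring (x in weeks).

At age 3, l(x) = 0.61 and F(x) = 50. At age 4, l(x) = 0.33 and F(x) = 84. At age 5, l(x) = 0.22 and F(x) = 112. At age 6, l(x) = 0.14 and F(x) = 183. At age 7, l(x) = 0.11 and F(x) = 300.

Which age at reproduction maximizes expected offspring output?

7

Expected offspring if breeding at age x = l(x) × F(x):
  age 3: 0.61 × 50 = 30.500
  age 4: 0.33 × 84 = 27.720
  age 5: 0.22 × 112 = 24.640
  age 6: 0.14 × 183 = 25.620
  age 7: 0.11 × 300 = 33.000
Maximum at age 7 (33.000).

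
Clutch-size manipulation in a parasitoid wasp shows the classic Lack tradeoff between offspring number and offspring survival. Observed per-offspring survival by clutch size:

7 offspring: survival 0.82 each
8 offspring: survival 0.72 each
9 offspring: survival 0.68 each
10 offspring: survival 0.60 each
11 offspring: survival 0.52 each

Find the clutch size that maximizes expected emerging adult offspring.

9

Expected emerging adult offspring = c × s(c):
  c=7: 7 × 0.82 = 5.740
  c=8: 8 × 0.72 = 5.760
  c=9: 9 × 0.68 = 6.120
  c=10: 10 × 0.60 = 6.000
  c=11: 11 × 0.52 = 5.720
Maximum at c = 9 (6.120 emerging adult offspring).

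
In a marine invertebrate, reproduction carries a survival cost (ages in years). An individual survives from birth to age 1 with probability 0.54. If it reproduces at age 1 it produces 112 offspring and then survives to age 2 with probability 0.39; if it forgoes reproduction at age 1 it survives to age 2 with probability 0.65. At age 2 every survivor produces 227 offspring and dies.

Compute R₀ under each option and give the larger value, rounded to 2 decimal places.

108.29

breed at age 1: R₀ = 0.54 × (112 + 0.39 × 227) = 0.54 × 200.5300 = 108.2862
delay to age 2: R₀ = 0.54 × (0.65 × 227) = 0.54 × 147.5500 = 79.6770
Higher: breed at age 1 (108.2862).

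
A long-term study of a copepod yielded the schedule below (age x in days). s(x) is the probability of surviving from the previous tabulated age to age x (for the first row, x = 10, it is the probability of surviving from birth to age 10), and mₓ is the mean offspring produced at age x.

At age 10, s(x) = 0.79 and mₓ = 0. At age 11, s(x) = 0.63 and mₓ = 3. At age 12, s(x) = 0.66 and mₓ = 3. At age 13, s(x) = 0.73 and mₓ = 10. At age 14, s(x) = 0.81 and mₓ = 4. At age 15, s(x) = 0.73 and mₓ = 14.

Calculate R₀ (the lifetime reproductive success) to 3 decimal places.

7.638

Survivorship from birth: l_x = s_10·s_11·…·s_x.
  l_10 = 0.79000
  l_11 = 0.49770
  l_12 = 0.32848
  l_13 = 0.23979
  l_14 = 0.19423
  l_15 = 0.14179
R₀ = Σ l_x mₓ:
  age 10: 0.79000 × 0 = 0.0000
  age 11: 0.49770 × 3 = 1.4931
  age 12: 0.32848 × 3 = 0.9854
  age 13: 0.23979 × 10 = 2.3979
  age 14: 0.19423 × 4 = 0.7769
  age 15: 0.14179 × 14 = 1.9851
R₀ = 0.0000 + 1.4931 + 0.9854 + 2.3979 + 0.7769 + 1.9851 = 7.6384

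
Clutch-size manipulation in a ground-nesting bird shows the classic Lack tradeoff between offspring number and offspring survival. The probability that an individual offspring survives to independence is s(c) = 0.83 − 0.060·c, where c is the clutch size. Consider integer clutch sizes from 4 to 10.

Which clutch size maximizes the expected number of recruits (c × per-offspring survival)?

7

Expected recruits = c × s(c):
  c=4: 4 × 0.590 = 2.360
  c=5: 5 × 0.530 = 2.650
  c=6: 6 × 0.470 = 2.820
  c=7: 7 × 0.410 = 2.870
  c=8: 8 × 0.350 = 2.800
  c=9: 9 × 0.290 = 2.610
  c=10: 10 × 0.230 = 2.300
Maximum at c = 7 (2.870 recruits).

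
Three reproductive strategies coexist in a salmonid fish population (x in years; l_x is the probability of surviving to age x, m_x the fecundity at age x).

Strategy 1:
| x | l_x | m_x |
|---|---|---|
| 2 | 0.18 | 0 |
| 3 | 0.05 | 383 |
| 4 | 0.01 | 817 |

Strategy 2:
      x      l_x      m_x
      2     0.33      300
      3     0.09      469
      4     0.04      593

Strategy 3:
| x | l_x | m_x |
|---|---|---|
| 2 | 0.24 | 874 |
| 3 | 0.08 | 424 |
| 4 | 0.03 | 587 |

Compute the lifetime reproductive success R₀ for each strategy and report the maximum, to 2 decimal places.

261.29

Strategy 1: R₀ = 0.18×0 + 0.05×383 + 0.01×817 = 27.3200
Strategy 2: R₀ = 0.33×300 + 0.09×469 + 0.04×593 = 164.9300
Strategy 3: R₀ = 0.24×874 + 0.08×424 + 0.03×587 = 261.2900
Highest R₀: strategy 3 with 261.2900.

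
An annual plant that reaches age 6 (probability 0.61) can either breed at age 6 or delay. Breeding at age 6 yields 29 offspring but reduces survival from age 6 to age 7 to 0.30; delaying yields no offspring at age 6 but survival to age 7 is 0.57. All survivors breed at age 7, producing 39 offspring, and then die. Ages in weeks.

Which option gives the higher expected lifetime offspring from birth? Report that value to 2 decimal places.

breed at age 6: R₀ = 0.61 × (29 + 0.30 × 39) = 0.61 × 40.7000 = 24.8270
delay to age 7: R₀ = 0.61 × (0.57 × 39) = 0.61 × 22.2300 = 13.5603
Higher: breed at age 6 (24.8270).

24.83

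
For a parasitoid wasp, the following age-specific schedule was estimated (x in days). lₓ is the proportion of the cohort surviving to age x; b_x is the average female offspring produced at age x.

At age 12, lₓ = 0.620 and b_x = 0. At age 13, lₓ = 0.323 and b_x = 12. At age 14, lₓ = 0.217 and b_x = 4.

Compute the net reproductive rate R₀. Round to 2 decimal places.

R₀ = Σ lₓ b_x:
  age 12: 0.620 × 0 = 0.0000
  age 13: 0.323 × 12 = 3.8760
  age 14: 0.217 × 4 = 0.8680
R₀ = 0.0000 + 3.8760 + 0.8680 = 4.7440

4.74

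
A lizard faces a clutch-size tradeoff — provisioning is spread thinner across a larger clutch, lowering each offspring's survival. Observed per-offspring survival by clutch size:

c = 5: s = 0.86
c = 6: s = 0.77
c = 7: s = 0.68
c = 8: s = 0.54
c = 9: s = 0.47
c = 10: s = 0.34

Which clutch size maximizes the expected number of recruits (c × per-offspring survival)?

7

Expected recruits = c × s(c):
  c=5: 5 × 0.86 = 4.300
  c=6: 6 × 0.77 = 4.620
  c=7: 7 × 0.68 = 4.760
  c=8: 8 × 0.54 = 4.320
  c=9: 9 × 0.47 = 4.230
  c=10: 10 × 0.34 = 3.400
Maximum at c = 7 (4.760 recruits).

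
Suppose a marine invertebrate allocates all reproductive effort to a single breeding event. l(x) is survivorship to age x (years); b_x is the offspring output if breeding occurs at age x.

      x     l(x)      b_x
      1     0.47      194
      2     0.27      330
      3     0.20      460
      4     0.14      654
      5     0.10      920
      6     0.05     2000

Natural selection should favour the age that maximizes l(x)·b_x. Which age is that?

6

Expected offspring if breeding at age x = l(x) × b_x:
  age 1: 0.47 × 194 = 91.180
  age 2: 0.27 × 330 = 89.100
  age 3: 0.20 × 460 = 92.000
  age 4: 0.14 × 654 = 91.560
  age 5: 0.10 × 920 = 92.000
  age 6: 0.05 × 2000 = 100.000
Maximum at age 6 (100.000).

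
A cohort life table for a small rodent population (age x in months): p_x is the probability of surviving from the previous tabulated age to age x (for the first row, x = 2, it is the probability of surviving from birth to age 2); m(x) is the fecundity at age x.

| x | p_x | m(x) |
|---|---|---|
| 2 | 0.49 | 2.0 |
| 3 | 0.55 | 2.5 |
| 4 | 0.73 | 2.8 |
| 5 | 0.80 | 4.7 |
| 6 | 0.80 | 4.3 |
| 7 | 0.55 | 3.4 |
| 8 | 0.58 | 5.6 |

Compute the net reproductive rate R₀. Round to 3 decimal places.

Survivorship from birth: l_x = p_2·p_3·…·p_x.
  l_2 = 0.49000
  l_3 = 0.26950
  l_4 = 0.19674
  l_5 = 0.15739
  l_6 = 0.12591
  l_7 = 0.06925
  l_8 = 0.04017
R₀ = Σ l_x m(x):
  age 2: 0.49000 × 2.0 = 0.9800
  age 3: 0.26950 × 2.5 = 0.6738
  age 4: 0.19674 × 2.8 = 0.5509
  age 5: 0.15739 × 4.7 = 0.7397
  age 6: 0.12591 × 4.3 = 0.5414
  age 7: 0.06925 × 3.4 = 0.2355
  age 8: 0.04017 × 5.6 = 0.2250
R₀ = 0.9800 + 0.6738 + 0.5509 + 0.7397 + 0.5414 + 0.2355 + 0.2250 = 3.9462

3.946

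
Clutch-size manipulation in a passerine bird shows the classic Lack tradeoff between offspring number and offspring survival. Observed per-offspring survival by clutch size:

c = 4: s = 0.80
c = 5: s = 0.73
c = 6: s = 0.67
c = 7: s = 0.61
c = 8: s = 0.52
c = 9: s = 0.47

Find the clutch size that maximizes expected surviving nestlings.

Expected surviving nestlings = c × s(c):
  c=4: 4 × 0.80 = 3.200
  c=5: 5 × 0.73 = 3.650
  c=6: 6 × 0.67 = 4.020
  c=7: 7 × 0.61 = 4.270
  c=8: 8 × 0.52 = 4.160
  c=9: 9 × 0.47 = 4.230
Maximum at c = 7 (4.270 surviving nestlings).

7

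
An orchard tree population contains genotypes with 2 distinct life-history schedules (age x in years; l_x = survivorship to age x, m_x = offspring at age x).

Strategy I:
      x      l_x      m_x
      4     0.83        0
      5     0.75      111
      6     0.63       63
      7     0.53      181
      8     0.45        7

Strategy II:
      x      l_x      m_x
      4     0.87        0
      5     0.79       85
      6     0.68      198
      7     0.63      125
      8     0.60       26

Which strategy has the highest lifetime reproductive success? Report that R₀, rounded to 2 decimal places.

296.14

Strategy I: R₀ = 0.83×0 + 0.75×111 + 0.63×63 + 0.53×181 + 0.45×7 = 222.0200
Strategy II: R₀ = 0.87×0 + 0.79×85 + 0.68×198 + 0.63×125 + 0.60×26 = 296.1400
Highest R₀: strategy II with 296.1400.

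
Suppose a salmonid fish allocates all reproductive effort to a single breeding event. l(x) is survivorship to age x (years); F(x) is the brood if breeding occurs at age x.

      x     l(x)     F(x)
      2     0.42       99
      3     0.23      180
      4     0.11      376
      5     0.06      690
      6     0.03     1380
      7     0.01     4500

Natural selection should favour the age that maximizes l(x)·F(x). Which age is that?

7

Expected offspring if breeding at age x = l(x) × F(x):
  age 2: 0.42 × 99 = 41.580
  age 3: 0.23 × 180 = 41.400
  age 4: 0.11 × 376 = 41.360
  age 5: 0.06 × 690 = 41.400
  age 6: 0.03 × 1380 = 41.400
  age 7: 0.01 × 4500 = 45.000
Maximum at age 7 (45.000).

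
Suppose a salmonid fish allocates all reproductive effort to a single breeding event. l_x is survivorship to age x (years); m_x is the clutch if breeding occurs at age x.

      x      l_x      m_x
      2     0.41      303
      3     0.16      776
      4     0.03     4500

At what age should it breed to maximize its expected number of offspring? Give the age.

Expected offspring if breeding at age x = l_x × m_x:
  age 2: 0.41 × 303 = 124.230
  age 3: 0.16 × 776 = 124.160
  age 4: 0.03 × 4500 = 135.000
Maximum at age 4 (135.000).

4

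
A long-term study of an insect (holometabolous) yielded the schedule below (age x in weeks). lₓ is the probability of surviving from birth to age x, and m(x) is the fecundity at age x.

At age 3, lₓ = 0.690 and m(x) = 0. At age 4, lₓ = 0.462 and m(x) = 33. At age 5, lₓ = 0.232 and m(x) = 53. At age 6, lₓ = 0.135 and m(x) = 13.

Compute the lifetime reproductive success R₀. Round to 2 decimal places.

R₀ = Σ lₓ m(x):
  age 3: 0.690 × 0 = 0.0000
  age 4: 0.462 × 33 = 15.2460
  age 5: 0.232 × 53 = 12.2960
  age 6: 0.135 × 13 = 1.7550
R₀ = 0.0000 + 15.2460 + 12.2960 + 1.7550 = 29.2970

29.30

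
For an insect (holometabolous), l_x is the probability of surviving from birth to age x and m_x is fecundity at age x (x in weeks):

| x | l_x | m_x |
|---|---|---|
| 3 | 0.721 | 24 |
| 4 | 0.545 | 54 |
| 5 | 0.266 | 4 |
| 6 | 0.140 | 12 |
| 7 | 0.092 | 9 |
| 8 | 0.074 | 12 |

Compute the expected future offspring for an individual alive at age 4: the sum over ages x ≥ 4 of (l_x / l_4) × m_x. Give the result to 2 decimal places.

l_4 = 0.545. Conditional survival from age 4 to x is l_x / l_4.
  x=4: (0.545/0.545) × 54 = 54.0000
  x=5: (0.266/0.545) × 4 = 1.9523
  x=6: (0.140/0.545) × 12 = 3.0826
  x=7: (0.092/0.545) × 9 = 1.5193
  x=8: (0.074/0.545) × 12 = 1.6294
Sum = 54.0000 + 1.9523 + 3.0826 + 1.5193 + 1.6294 = 62.1835

62.18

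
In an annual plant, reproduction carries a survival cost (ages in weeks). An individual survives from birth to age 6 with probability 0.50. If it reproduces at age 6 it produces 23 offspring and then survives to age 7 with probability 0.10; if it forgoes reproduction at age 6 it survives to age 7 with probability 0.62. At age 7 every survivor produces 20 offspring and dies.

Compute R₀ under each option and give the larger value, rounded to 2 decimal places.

breed at age 6: R₀ = 0.50 × (23 + 0.10 × 20) = 0.50 × 25.0000 = 12.5000
delay to age 7: R₀ = 0.50 × (0.62 × 20) = 0.50 × 12.4000 = 6.2000
Higher: breed at age 6 (12.5000).

12.50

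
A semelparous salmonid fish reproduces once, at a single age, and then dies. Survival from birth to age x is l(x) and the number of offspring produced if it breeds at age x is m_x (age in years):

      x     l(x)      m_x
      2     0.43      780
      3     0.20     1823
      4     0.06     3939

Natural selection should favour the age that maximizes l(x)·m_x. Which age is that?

Expected offspring if breeding at age x = l(x) × m_x:
  age 2: 0.43 × 780 = 335.400
  age 3: 0.20 × 1823 = 364.600
  age 4: 0.06 × 3939 = 236.340
Maximum at age 3 (364.600).

3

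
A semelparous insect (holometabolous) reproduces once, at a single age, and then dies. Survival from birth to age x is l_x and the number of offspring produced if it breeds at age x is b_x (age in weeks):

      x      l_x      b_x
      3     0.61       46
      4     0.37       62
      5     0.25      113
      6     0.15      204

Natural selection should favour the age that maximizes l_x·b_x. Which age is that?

6

Expected offspring if breeding at age x = l_x × b_x:
  age 3: 0.61 × 46 = 28.060
  age 4: 0.37 × 62 = 22.940
  age 5: 0.25 × 113 = 28.250
  age 6: 0.15 × 204 = 30.600
Maximum at age 6 (30.600).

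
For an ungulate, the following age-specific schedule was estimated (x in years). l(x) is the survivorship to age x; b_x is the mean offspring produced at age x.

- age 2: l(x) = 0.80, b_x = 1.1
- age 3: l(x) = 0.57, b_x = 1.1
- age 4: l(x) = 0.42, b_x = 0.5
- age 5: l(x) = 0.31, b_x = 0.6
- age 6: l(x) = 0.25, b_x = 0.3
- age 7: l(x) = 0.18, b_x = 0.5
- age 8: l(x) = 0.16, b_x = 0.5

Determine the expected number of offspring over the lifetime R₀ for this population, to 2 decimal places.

R₀ = Σ l(x) b_x:
  age 2: 0.80 × 1.1 = 0.8800
  age 3: 0.57 × 1.1 = 0.6270
  age 4: 0.42 × 0.5 = 0.2100
  age 5: 0.31 × 0.6 = 0.1860
  age 6: 0.25 × 0.3 = 0.0750
  age 7: 0.18 × 0.5 = 0.0900
  age 8: 0.16 × 0.5 = 0.0800
R₀ = 0.8800 + 0.6270 + 0.2100 + 0.1860 + 0.0750 + 0.0900 + 0.0800 = 2.1480

2.15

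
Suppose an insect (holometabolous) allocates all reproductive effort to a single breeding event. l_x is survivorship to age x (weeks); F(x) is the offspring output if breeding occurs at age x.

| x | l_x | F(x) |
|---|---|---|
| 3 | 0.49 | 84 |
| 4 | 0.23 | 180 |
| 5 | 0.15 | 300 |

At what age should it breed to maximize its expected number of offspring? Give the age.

Expected offspring if breeding at age x = l_x × F(x):
  age 3: 0.49 × 84 = 41.160
  age 4: 0.23 × 180 = 41.400
  age 5: 0.15 × 300 = 45.000
Maximum at age 5 (45.000).

5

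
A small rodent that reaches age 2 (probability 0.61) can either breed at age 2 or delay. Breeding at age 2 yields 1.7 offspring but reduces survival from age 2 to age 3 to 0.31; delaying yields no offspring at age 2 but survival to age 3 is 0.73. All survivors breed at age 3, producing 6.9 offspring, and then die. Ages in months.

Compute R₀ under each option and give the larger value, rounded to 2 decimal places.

breed at age 2: R₀ = 0.61 × (1.7 + 0.31 × 6.9) = 0.61 × 3.8390 = 2.3418
delay to age 3: R₀ = 0.61 × (0.73 × 6.9) = 0.61 × 5.0370 = 3.0726
Higher: delay to age 3 (3.0726).

3.07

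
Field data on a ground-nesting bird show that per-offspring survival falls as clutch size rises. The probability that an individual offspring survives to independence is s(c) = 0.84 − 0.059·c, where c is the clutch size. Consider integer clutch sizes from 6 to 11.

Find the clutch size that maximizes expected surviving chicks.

Expected surviving chicks = c × s(c):
  c=6: 6 × 0.486 = 2.916
  c=7: 7 × 0.427 = 2.989
  c=8: 8 × 0.368 = 2.944
  c=9: 9 × 0.309 = 2.781
  c=10: 10 × 0.250 = 2.500
  c=11: 11 × 0.191 = 2.101
Maximum at c = 7 (2.989 surviving chicks).

7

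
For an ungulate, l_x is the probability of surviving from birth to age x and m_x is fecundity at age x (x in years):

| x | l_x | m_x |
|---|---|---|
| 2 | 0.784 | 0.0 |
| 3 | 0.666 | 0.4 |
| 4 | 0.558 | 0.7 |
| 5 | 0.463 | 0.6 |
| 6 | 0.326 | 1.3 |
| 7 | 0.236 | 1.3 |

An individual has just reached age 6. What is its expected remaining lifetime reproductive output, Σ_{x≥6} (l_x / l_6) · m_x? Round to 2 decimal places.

l_6 = 0.326. Conditional survival from age 6 to x is l_x / l_6.
  x=6: (0.326/0.326) × 1.3 = 1.3000
  x=7: (0.236/0.326) × 1.3 = 0.9411
Sum = 1.3000 + 0.9411 = 2.2411

2.24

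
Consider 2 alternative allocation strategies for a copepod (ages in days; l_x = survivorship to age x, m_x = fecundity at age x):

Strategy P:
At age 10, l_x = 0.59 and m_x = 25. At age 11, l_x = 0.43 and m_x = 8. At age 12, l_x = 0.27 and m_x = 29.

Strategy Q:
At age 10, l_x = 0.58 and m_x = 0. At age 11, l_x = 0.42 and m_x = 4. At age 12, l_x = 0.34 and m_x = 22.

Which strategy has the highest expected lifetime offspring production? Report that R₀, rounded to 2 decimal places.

26.02

Strategy P: R₀ = 0.59×25 + 0.43×8 + 0.27×29 = 26.0200
Strategy Q: R₀ = 0.58×0 + 0.42×4 + 0.34×22 = 9.1600
Highest R₀: strategy P with 26.0200.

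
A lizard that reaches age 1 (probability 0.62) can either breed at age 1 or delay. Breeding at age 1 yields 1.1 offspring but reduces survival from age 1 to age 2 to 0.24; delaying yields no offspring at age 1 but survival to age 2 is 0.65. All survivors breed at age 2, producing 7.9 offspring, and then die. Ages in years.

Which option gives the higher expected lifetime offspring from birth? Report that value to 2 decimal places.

breed at age 1: R₀ = 0.62 × (1.1 + 0.24 × 7.9) = 0.62 × 2.9960 = 1.8575
delay to age 2: R₀ = 0.62 × (0.65 × 7.9) = 0.62 × 5.1350 = 3.1837
Higher: delay to age 2 (3.1837).

3.18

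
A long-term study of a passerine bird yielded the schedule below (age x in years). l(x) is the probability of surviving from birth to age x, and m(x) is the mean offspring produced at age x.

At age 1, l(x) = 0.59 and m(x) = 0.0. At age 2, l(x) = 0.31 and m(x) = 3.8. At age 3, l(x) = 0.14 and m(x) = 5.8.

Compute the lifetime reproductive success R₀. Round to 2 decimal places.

R₀ = Σ l(x) m(x):
  age 1: 0.59 × 0.0 = 0.0000
  age 2: 0.31 × 3.8 = 1.1780
  age 3: 0.14 × 5.8 = 0.8120
R₀ = 0.0000 + 1.1780 + 0.8120 = 1.9900

1.99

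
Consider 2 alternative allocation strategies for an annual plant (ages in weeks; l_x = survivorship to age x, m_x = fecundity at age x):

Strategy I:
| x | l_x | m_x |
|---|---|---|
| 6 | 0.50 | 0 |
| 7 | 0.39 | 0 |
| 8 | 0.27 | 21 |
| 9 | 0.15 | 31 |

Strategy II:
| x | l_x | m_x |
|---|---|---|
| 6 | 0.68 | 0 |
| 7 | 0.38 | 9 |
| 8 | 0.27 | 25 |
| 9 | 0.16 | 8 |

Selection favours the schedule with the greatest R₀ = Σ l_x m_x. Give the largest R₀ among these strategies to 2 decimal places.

11.45

Strategy I: R₀ = 0.50×0 + 0.39×0 + 0.27×21 + 0.15×31 = 10.3200
Strategy II: R₀ = 0.68×0 + 0.38×9 + 0.27×25 + 0.16×8 = 11.4500
Highest R₀: strategy II with 11.4500.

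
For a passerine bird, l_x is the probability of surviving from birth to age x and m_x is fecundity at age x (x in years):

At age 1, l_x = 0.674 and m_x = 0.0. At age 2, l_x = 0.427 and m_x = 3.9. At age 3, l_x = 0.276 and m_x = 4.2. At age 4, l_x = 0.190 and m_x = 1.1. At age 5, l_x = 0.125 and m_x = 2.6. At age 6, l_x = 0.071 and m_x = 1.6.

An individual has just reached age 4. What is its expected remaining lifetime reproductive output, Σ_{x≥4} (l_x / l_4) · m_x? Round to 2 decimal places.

3.41

l_4 = 0.190. Conditional survival from age 4 to x is l_x / l_4.
  x=4: (0.190/0.190) × 1.1 = 1.1000
  x=5: (0.125/0.190) × 2.6 = 1.7105
  x=6: (0.071/0.190) × 1.6 = 0.5979
Sum = 1.1000 + 1.7105 + 0.5979 = 3.4084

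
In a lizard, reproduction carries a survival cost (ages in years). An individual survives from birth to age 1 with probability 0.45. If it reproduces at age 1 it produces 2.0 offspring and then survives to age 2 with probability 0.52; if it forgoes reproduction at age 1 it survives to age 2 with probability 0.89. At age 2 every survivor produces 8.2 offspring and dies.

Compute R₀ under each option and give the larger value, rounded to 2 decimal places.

breed at age 1: R₀ = 0.45 × (2.0 + 0.52 × 8.2) = 0.45 × 6.2640 = 2.8188
delay to age 2: R₀ = 0.45 × (0.89 × 8.2) = 0.45 × 7.2980 = 3.2841
Higher: delay to age 2 (3.2841).

3.28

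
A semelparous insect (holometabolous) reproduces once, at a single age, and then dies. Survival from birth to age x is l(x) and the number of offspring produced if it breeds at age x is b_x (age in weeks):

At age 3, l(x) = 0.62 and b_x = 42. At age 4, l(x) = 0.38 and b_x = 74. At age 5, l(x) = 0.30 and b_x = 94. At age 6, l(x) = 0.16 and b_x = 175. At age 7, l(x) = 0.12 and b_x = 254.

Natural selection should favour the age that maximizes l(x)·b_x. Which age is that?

7

Expected offspring if breeding at age x = l(x) × b_x:
  age 3: 0.62 × 42 = 26.040
  age 4: 0.38 × 74 = 28.120
  age 5: 0.30 × 94 = 28.200
  age 6: 0.16 × 175 = 28.000
  age 7: 0.12 × 254 = 30.480
Maximum at age 7 (30.480).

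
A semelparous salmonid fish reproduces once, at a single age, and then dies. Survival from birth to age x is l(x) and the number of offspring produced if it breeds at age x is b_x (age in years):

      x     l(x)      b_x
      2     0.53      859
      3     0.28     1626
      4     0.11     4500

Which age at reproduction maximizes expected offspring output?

Expected offspring if breeding at age x = l(x) × b_x:
  age 2: 0.53 × 859 = 455.270
  age 3: 0.28 × 1626 = 455.280
  age 4: 0.11 × 4500 = 495.000
Maximum at age 4 (495.000).

4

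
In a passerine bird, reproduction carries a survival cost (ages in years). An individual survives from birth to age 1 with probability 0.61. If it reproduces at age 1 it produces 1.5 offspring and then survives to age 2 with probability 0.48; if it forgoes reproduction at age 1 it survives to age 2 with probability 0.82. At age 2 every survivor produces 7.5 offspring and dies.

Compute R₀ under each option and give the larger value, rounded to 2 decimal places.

breed at age 1: R₀ = 0.61 × (1.5 + 0.48 × 7.5) = 0.61 × 5.1000 = 3.1110
delay to age 2: R₀ = 0.61 × (0.82 × 7.5) = 0.61 × 6.1500 = 3.7515
Higher: delay to age 2 (3.7515).

3.75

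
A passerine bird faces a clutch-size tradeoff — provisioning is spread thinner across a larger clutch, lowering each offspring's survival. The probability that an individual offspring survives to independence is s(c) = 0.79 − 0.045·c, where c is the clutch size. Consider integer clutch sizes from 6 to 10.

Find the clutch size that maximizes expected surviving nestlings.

Expected surviving nestlings = c × s(c):
  c=6: 6 × 0.520 = 3.120
  c=7: 7 × 0.475 = 3.325
  c=8: 8 × 0.430 = 3.440
  c=9: 9 × 0.385 = 3.465
  c=10: 10 × 0.340 = 3.400
Maximum at c = 9 (3.465 surviving nestlings).

9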